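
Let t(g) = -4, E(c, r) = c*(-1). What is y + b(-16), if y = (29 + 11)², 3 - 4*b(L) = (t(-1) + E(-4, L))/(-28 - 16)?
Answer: 6403/4 ≈ 1600.8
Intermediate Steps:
E(c, r) = -c
b(L) = ¾ (b(L) = ¾ - (-4 - 1*(-4))/(4*(-28 - 16)) = ¾ - (-4 + 4)/(4*(-44)) = ¾ - 0*(-1)/44 = ¾ - ¼*0 = ¾ + 0 = ¾)
y = 1600 (y = 40² = 1600)
y + b(-16) = 1600 + ¾ = 6403/4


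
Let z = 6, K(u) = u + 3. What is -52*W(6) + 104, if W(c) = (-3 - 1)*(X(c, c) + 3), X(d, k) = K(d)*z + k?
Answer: 13208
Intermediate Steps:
K(u) = 3 + u
X(d, k) = 18 + k + 6*d (X(d, k) = (3 + d)*6 + k = (18 + 6*d) + k = 18 + k + 6*d)
W(c) = -84 - 28*c (W(c) = (-3 - 1)*((18 + c + 6*c) + 3) = -4*((18 + 7*c) + 3) = -4*(21 + 7*c) = -84 - 28*c)
-52*W(6) + 104 = -52*(-84 - 28*6) + 104 = -52*(-84 - 168) + 104 = -52*(-252) + 104 = 13104 + 104 = 13208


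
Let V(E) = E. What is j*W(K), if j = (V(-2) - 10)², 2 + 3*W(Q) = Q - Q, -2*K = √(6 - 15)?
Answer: -96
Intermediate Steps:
K = -3*I/2 (K = -√(6 - 15)/2 = -3*I/2 ≈ -1.5*I)
W(Q) = -⅔ (W(Q) = -⅔ + (Q - Q)/3 = -⅔ + (⅓)*0 = -⅔ + 0 = -⅔)
j = 144 (j = (-2 - 10)² = (-12)² = 144)
j*W(K) = 144*(-⅔) = -96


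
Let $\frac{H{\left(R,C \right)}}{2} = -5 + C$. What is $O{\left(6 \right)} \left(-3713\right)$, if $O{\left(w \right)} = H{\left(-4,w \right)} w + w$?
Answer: $-66834$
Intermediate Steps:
$H{\left(R,C \right)} = -10 + 2 C$ ($H{\left(R,C \right)} = 2 \left(-5 + C\right) = -10 + 2 C$)
$O{\left(w \right)} = w + w \left(-10 + 2 w\right)$ ($O{\left(w \right)} = \left(-10 + 2 w\right) w + w = w \left(-10 + 2 w\right) + w = w + w \left(-10 + 2 w\right)$)
$O{\left(6 \right)} \left(-3713\right) = 6 \left(-9 + 2 \cdot 6\right) \left(-3713\right) = 6 \left(-9 + 12\right) \left(-3713\right) = 6 \cdot 3 \left(-3713\right) = 18 \left(-3713\right) = -66834$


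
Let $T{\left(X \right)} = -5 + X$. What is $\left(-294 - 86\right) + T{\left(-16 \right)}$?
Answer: $-401$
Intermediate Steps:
$\left(-294 - 86\right) + T{\left(-16 \right)} = \left(-294 - 86\right) - 21 = -380 - 21 = -401$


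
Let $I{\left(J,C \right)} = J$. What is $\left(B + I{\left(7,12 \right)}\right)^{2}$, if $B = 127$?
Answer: $17956$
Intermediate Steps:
$\left(B + I{\left(7,12 \right)}\right)^{2} = \left(127 + 7\right)^{2} = 134^{2} = 17956$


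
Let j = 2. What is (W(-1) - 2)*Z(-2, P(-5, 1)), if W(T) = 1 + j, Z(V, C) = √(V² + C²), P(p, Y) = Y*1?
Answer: √5 ≈ 2.2361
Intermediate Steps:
P(p, Y) = Y
Z(V, C) = √(C² + V²)
W(T) = 3 (W(T) = 1 + 2 = 3)
(W(-1) - 2)*Z(-2, P(-5, 1)) = (3 - 2)*√(1² + (-2)²) = 1*√(1 + 4) = 1*√5 = √5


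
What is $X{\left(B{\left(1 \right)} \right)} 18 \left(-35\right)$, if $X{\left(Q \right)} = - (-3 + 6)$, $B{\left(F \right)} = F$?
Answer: $1890$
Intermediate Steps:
$X{\left(Q \right)} = -3$ ($X{\left(Q \right)} = \left(-1\right) 3 = -3$)
$X{\left(B{\left(1 \right)} \right)} 18 \left(-35\right) = \left(-3\right) 18 \left(-35\right) = \left(-54\right) \left(-35\right) = 1890$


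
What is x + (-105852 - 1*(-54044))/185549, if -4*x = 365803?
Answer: -67874588079/742196 ≈ -91451.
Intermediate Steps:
x = -365803/4 (x = -¼*365803 = -365803/4 ≈ -91451.)
x + (-105852 - 1*(-54044))/185549 = -365803/4 + (-105852 - 1*(-54044))/185549 = -365803/4 + (-105852 + 54044)*(1/185549) = -365803/4 - 51808*1/185549 = -365803/4 - 51808/185549 = -67874588079/742196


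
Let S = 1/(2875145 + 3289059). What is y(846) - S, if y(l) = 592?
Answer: 3649208767/6164204 ≈ 592.00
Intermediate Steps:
S = 1/6164204 ≈ 1.6223e-7
y(846) - S = 592 - 1*1/6164204 = 592 - 1/6164204 = 3649208767/6164204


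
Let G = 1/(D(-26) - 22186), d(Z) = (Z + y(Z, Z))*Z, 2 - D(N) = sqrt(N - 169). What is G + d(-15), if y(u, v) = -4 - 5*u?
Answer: (-840*sqrt(195) + 18634561*I)/(sqrt(195) - 22184*I) ≈ -840.0 + 2.8405e-8*I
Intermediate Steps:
D(N) = 2 - sqrt(-169 + N) (D(N) = 2 - sqrt(N - 169) = 2 - sqrt(-169 + N))
d(Z) = Z*(-4 - 4*Z) (d(Z) = (Z + (-4 - 5*Z))*Z = (-4 - 4*Z)*Z = Z*(-4 - 4*Z))
G = 1/(-22184 - I*sqrt(195)) (G = 1/((2 - sqrt(-169 - 26)) - 22186) = 1/((2 - sqrt(-195)) - 22186) = 1/((2 - I*sqrt(195)) - 22186) = 1/(-22184 - I*sqrt(195)) ≈ -4.5078e-5 + 2.84e-8*I)
G + d(-15) = I/(sqrt(195) - 22184*I) - 4*(-15)*(1 - 15) = I/(sqrt(195) - 22184*I) - 4*(-15)*(-14) = I/(sqrt(195) - 22184*I) - 840 = -840 + I/(sqrt(195) - 22184*I)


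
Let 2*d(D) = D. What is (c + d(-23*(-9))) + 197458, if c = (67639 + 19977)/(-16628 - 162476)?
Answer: 2211497955/11194 ≈ 1.9756e+5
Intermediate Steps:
d(D) = D/2
c = -2738/5597 (c = 87616/(-179104) = 87616*(-1/179104) = -2738/5597 ≈ -0.48919)
(c + d(-23*(-9))) + 197458 = (-2738/5597 + (-23*(-9))/2) + 197458 = (-2738/5597 + (½)*207) + 197458 = (-2738/5597 + 207/2) + 197458 = 1153103/11194 + 197458 = 2211497955/11194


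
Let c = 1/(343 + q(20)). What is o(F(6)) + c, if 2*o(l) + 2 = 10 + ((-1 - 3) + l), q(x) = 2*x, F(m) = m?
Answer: 1916/383 ≈ 5.0026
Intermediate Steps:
o(l) = 2 + l/2 (o(l) = -1 + (10 + ((-1 - 3) + l))/2 = -1 + (10 + (-4 + l))/2 = -1 + (6 + l)/2 = -1 + (3 + l/2) = 2 + l/2)
c = 1/383 (c = 1/(343 + 2*20) = 1/(343 + 40) = 1/383 ≈ 0.0026110)
o(F(6)) + c = (2 + (1/2)*6) + 1/383 = (2 + 3) + 1/383 = 5 + 1/383 = 1916/383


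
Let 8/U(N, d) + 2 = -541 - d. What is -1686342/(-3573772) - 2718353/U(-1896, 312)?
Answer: 2076532911141729/7147544 ≈ 2.9052e+8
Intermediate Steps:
U(N, d) = 8/(-543 - d) (U(N, d) = 8/(-2 + (-541 - d)) = 8/(-543 - d))
-1686342/(-3573772) - 2718353/U(-1896, 312) = -1686342/(-3573772) - 2718353/((-8/(543 + 312))) = -1686342*(-1/3573772) - 2718353/((-8/855)) = 843171/1786886 - 2718353/((-8*1/855)) = 843171/1786886 - 2718353/(-8/855) = 843171/1786886 - 2718353*(-855/8) = 843171/1786886 + 2324191815/8 = 2076532911141729/7147544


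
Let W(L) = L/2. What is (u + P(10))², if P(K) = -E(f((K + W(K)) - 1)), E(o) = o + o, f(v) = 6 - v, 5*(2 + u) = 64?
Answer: 17956/25 ≈ 718.24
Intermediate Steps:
u = 54/5 (u = -2 + (⅕)*64 = -2 + 64/5 = 54/5 ≈ 10.800)
W(L) = L/2 (W(L) = L*(½) = L/2)
E(o) = 2*o
P(K) = -14 + 3*K (P(K) = -2*(6 - ((K + K/2) - 1)) = -2*(6 - (3*K/2 - 1)) = -2*(6 - (-1 + 3*K/2)) = -2*(6 + (1 - 3*K/2)) = -2*(7 - 3*K/2) = -(14 - 3*K) = -14 + 3*K)
(u + P(10))² = (54/5 + (-14 + 3*10))² = (54/5 + (-14 + 30))² = (54/5 + 16)² = (134/5)² = 17956/25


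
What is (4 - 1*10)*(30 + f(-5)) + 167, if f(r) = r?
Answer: 17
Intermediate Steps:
(4 - 1*10)*(30 + f(-5)) + 167 = (4 - 1*10)*(30 - 5) + 167 = (4 - 10)*25 + 167 = -6*25 + 167 = -150 + 167 = 17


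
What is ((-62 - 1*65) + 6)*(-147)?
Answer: 17787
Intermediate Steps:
((-62 - 1*65) + 6)*(-147) = ((-62 - 65) + 6)*(-147) = (-127 + 6)*(-147) = -121*(-147) = 17787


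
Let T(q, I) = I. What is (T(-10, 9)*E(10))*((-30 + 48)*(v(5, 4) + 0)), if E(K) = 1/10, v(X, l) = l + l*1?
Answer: 648/5 ≈ 129.60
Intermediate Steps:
v(X, l) = 2*l (v(X, l) = l + l = 2*l)
E(K) = ⅒
(T(-10, 9)*E(10))*((-30 + 48)*(v(5, 4) + 0)) = (9*(⅒))*((-30 + 48)*(2*4 + 0)) = 9*(18*(8 + 0))/10 = 9*(18*8)/10 = (9/10)*144 = 648/5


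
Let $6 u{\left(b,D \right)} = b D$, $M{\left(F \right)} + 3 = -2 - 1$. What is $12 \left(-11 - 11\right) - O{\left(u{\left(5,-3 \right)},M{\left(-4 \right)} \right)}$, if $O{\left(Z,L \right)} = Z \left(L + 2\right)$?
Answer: $-274$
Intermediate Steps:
$M{\left(F \right)} = -6$ ($M{\left(F \right)} = -3 - 3 = -6$)
$u{\left(b,D \right)} = \frac{D b}{6}$ ($u{\left(b,D \right)} = \frac{b D}{6} = \frac{D b}{6}$)
$O{\left(Z,L \right)} = Z \left(2 + L\right)$
$12 \left(-11 - 11\right) - O{\left(u{\left(5,-3 \right)},M{\left(-4 \right)} \right)} = 12 \left(-11 - 11\right) - \frac{1}{6} \left(-3\right) 5 \left(2 - 6\right) = 12 \left(-22\right) - \left(- \frac{5}{2}\right) \left(-4\right) = -264 - 10 = -274$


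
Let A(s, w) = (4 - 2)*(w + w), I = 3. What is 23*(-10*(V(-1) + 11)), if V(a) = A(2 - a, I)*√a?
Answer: -2530 - 2760*I ≈ -2530.0 - 2760.0*I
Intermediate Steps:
A(s, w) = 4*w (A(s, w) = 2*(2*w) = 4*w)
V(a) = 12*√a (V(a) = (4*3)*√a = 12*√a)
23*(-10*(V(-1) + 11)) = 23*(-10*(12*√(-1) + 11)) = 23*(-10*(12*I + 11)) = 23*(-10*(11 + 12*I)) = 23*(-110 - 120*I) = -2530 - 2760*I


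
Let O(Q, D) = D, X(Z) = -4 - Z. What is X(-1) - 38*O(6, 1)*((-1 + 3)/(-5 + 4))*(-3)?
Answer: -231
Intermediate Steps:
X(-1) - 38*O(6, 1)*((-1 + 3)/(-5 + 4))*(-3) = (-4 - 1*(-1)) - 38*1*((-1 + 3)/(-5 + 4))*(-3) = (-4 + 1) - 38*1*(2/(-1))*(-3) = -3 - 38*1*(2*(-1))*(-3) = -3 - 38*1*(-2)*(-3) = -3 - (-76)*(-3) = -3 - 38*6 = -3 - 228 = -231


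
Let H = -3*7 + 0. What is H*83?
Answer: -1743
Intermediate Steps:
H = -21 (H = -21 + 0 = -21)
H*83 = -21*83 = -1743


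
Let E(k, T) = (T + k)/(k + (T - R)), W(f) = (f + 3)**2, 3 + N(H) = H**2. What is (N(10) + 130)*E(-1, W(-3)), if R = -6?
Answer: -227/5 ≈ -45.400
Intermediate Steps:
N(H) = -3 + H**2
W(f) = (3 + f)**2
E(k, T) = (T + k)/(6 + T + k) (E(k, T) = (T + k)/(k + (T - 1*(-6))) = (T + k)/(k + (T + 6)) = (T + k)/(k + (6 + T)) = (T + k)/(6 + T + k))
(N(10) + 130)*E(-1, W(-3)) = ((-3 + 10**2) + 130)*(((3 - 3)**2 - 1)/(6 + (3 - 3)**2 - 1)) = ((-3 + 100) + 130)*((0**2 - 1)/(6 + 0**2 - 1)) = (97 + 130)*((0 - 1)/(6 + 0 - 1)) = 227*(-1/5) = -227/5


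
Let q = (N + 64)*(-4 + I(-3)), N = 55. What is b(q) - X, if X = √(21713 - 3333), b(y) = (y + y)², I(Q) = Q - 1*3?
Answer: 5664400 - 2*√4595 ≈ 5.6643e+6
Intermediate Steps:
I(Q) = -3 + Q (I(Q) = Q - 3 = -3 + Q)
q = -1190 (q = (55 + 64)*(-4 + (-3 - 3)) = 119*(-4 - 6) = 119*(-10) = -1190)
b(y) = 4*y² (b(y) = (2*y)² = 4*y²)
X = 2*√4595 (X = √18380 = 2*√4595 ≈ 135.57)
b(q) - X = 4*(-1190)² - 2*√4595 = 4*1416100 - 2*√4595 = 5664400 - 2*√4595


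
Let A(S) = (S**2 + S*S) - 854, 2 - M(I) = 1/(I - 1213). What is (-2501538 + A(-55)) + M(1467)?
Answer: -634070361/254 ≈ -2.4963e+6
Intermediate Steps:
M(I) = 2 - 1/(-1213 + I) (M(I) = 2 - 1/(I - 1213) = 2 - 1/(-1213 + I))
A(S) = -854 + 2*S**2 (A(S) = (S**2 + S**2) - 854 = 2*S**2 - 854 = -854 + 2*S**2)
(-2501538 + A(-55)) + M(1467) = (-2501538 + (-854 + 2*(-55)**2)) + (-2427 + 2*1467)/(-1213 + 1467) = (-2501538 + (-854 + 2*3025)) + (-2427 + 2934)/254 = (-2501538 + (-854 + 6050)) + (1/254)*507 = (-2501538 + 5196) + 507/254 = -2496342 + 507/254 = -634070361/254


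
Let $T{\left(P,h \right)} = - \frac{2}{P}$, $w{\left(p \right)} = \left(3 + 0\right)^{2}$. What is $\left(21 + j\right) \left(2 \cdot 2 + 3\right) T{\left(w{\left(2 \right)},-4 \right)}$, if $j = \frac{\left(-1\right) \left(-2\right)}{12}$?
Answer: $- \frac{889}{27} \approx -32.926$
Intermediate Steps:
$w{\left(p \right)} = 9$ ($w{\left(p \right)} = 3^{2} = 9$)
$j = \frac{1}{6}$ ($j = 2 \cdot \frac{1}{12} = \frac{1}{6} \approx 0.16667$)
$\left(21 + j\right) \left(2 \cdot 2 + 3\right) T{\left(w{\left(2 \right)},-4 \right)} = \left(21 + \frac{1}{6}\right) \left(2 \cdot 2 + 3\right) \left(- \frac{2}{9}\right) = \frac{127 \left(4 + 3\right)}{6} \left(\left(-2\right) \frac{1}{9}\right) = \frac{127}{6} \cdot 7 \left(- \frac{2}{9}\right) = \frac{889}{6} \left(- \frac{2}{9}\right) = - \frac{889}{27}$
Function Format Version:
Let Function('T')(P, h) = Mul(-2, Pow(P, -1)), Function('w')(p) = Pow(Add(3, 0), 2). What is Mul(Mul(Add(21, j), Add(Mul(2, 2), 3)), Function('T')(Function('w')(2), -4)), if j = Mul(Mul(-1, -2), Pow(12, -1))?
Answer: Rational(-889, 27) ≈ -32.926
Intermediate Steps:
Function('w')(p) = 9 (Function('w')(p) = Pow(3, 2) = 9)
j = Rational(1, 6) (j = Mul(2, Rational(1, 12)) = Rational(1, 6) ≈ 0.16667)
Mul(Mul(Add(21, j), Add(Mul(2, 2), 3)), Function('T')(Function('w')(2), -4)) = Mul(Mul(Add(21, Rational(1, 6)), Add(Mul(2, 2), 3)), Mul(-2, Pow(9, -1))) = Mul(Mul(Rational(127, 6), Add(4, 3)), Mul(-2, Rational(1, 9))) = Mul(Mul(Rational(127, 6), 7), Rational(-2, 9)) = Mul(Rational(889, 6), Rational(-2, 9)) = Rational(-889, 27)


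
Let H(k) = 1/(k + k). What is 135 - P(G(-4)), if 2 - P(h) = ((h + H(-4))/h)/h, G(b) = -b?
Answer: 17055/128 ≈ 133.24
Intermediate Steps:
H(k) = 1/(2*k)
P(h) = 2 - (-1/8 + h)/h**2 (P(h) = 2 - (h + (1/2)/(-4))/h/h = 2 - (h + (1/2)*(-1/4))/h/h = 2 - (h - 1/8)/h/h = 2 - (-1/8 + h)/h/h = 2 - (-1/8 + h)/h**2)
135 - P(G(-4)) = 135 - (2 - 1/((-1*(-4))) + 1/(8*(-1*(-4))**2)) = 135 - (2 - 1/4 + (1/8)/4**2) = 135 - (2 - 1*1/4 + (1/8)*(1/16)) = 135 - (2 - 1/4 + 1/128) = 135 - 1*225/128 = 135 - 225/128 = 17055/128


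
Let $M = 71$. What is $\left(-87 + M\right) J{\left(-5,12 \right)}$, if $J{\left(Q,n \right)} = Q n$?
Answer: $960$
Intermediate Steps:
$\left(-87 + M\right) J{\left(-5,12 \right)} = \left(-87 + 71\right) \left(\left(-5\right) 12\right) = \left(-16\right) \left(-60\right) = 960$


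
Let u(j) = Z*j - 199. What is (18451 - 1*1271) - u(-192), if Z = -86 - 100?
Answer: -18333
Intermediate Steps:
Z = -186
u(j) = -199 - 186*j (u(j) = -186*j - 199 = -199 - 186*j)
(18451 - 1*1271) - u(-192) = (18451 - 1*1271) - (-199 - 186*(-192)) = (18451 - 1271) - (-199 + 35712) = 17180 - 1*35513 = 17180 - 35513 = -18333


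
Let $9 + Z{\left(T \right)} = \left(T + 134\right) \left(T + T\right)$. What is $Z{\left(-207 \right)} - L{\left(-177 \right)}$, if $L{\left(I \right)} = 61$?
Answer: $30152$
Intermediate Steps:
$Z{\left(T \right)} = -9 + 2 T \left(134 + T\right)$ ($Z{\left(T \right)} = -9 + \left(T + 134\right) \left(T + T\right) = -9 + \left(134 + T\right) 2 T = -9 + 2 T \left(134 + T\right)$)
$Z{\left(-207 \right)} - L{\left(-177 \right)} = \left(-9 + 2 \left(-207\right)^{2} + 268 \left(-207\right)\right) - 61 = \left(-9 + 2 \cdot 42849 - 55476\right) - 61 = \left(-9 + 85698 - 55476\right) - 61 = 30213 - 61 = 30152$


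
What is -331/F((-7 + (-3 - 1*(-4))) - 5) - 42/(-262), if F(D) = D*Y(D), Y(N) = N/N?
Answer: 43592/1441 ≈ 30.251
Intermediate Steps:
Y(N) = 1
F(D) = D (F(D) = D*1 = D)
-331/F((-7 + (-3 - 1*(-4))) - 5) - 42/(-262) = -331/((-7 + (-3 - 1*(-4))) - 5) - 42/(-262) = -331/((-7 + (-3 + 4)) - 5) - 42*(-1/262) = -331/((-7 + 1) - 5) + 21/131 = -331/(-6 - 5) + 21/131 = -331/(-11) + 21/131 = -331*(-1/11) + 21/131 = 331/11 + 21/131 = 43592/1441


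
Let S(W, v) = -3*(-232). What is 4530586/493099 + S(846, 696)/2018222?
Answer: 4572035767498/497591624989 ≈ 9.1883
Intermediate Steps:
S(W, v) = 696
4530586/493099 + S(846, 696)/2018222 = 4530586/493099 + 696/2018222 = 4530586*(1/493099) + 696*(1/2018222) = 4530586/493099 + 348/1009111 = 4572035767498/497591624989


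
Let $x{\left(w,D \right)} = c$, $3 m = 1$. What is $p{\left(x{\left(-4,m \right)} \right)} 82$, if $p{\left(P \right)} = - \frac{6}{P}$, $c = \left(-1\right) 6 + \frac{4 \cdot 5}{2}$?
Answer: $-123$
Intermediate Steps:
$m = \frac{1}{3}$ ($m = \frac{1}{3} \cdot 1 = \frac{1}{3} \approx 0.33333$)
$c = 4$ ($c = -6 + 20 \cdot \frac{1}{2} = -6 + 10 = 4$)
$x{\left(w,D \right)} = 4$
$p{\left(x{\left(-4,m \right)} \right)} 82 = - \frac{6}{4} \cdot 82 = \left(-6\right) \frac{1}{4} \cdot 82 = \left(- \frac{3}{2}\right) 82 = -123$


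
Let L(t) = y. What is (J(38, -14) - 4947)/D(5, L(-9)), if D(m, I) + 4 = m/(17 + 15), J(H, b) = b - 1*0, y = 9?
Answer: 3872/3 ≈ 1290.7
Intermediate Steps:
J(H, b) = b (J(H, b) = b + 0 = b)
L(t) = 9
D(m, I) = -4 + m/32 (D(m, I) = -4 + m/(17 + 15) = -4 + m/32)
(J(38, -14) - 4947)/D(5, L(-9)) = (-14 - 4947)/(-4 + (1/32)*5) = -4961/(-4 + 5/32) = -4961/(-123/32) = -4961*(-32/123) = 3872/3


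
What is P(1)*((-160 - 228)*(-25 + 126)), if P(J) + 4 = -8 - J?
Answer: 509444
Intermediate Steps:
P(J) = -12 - J (P(J) = -4 + (-8 - J) = -12 - J)
P(1)*((-160 - 228)*(-25 + 126)) = (-12 - 1*1)*((-160 - 228)*(-25 + 126)) = (-12 - 1)*(-388*101) = -13*(-39188) = 509444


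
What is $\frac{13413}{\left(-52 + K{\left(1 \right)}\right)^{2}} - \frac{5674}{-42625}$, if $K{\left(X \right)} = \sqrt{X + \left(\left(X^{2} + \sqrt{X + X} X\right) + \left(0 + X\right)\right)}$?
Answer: $\frac{5674}{42625} + \frac{13413}{\left(52 - \sqrt{3 + \sqrt{2}}\right)^{2}} \approx 5.5201$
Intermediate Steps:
$K{\left(X \right)} = \sqrt{X^{2} + 2 X + \sqrt{2} X^{\frac{3}{2}}}$ ($K{\left(X \right)} = \sqrt{X + \left(\left(X^{2} + \sqrt{2 X} X\right) + X\right)} = \sqrt{X + \left(\left(X^{2} + \sqrt{2} \sqrt{X} X\right) + X\right)} = \sqrt{X + \left(\left(X^{2} + \sqrt{2} X^{\frac{3}{2}}\right) + X\right)} = \sqrt{X + \left(X + X^{2} + \sqrt{2} X^{\frac{3}{2}}\right)} = \sqrt{X^{2} + 2 X + \sqrt{2} X^{\frac{3}{2}}}$)
$\frac{13413}{\left(-52 + K{\left(1 \right)}\right)^{2}} - \frac{5674}{-42625} = \frac{13413}{\left(-52 + \sqrt{1^{2} + 2 \cdot 1 + \sqrt{2} \cdot 1^{\frac{3}{2}}}\right)^{2}} - \frac{5674}{-42625} = \frac{13413}{\left(-52 + \sqrt{1 + 2 + \sqrt{2} \cdot 1}\right)^{2}} - - \frac{5674}{42625} = \frac{13413}{\left(-52 + \sqrt{1 + 2 + \sqrt{2}}\right)^{2}} + \frac{5674}{42625} = \frac{13413}{\left(-52 + \sqrt{3 + \sqrt{2}}\right)^{2}} + \frac{5674}{42625} = \frac{5674}{42625} + \frac{13413}{\left(-52 + \sqrt{3 + \sqrt{2}}\right)^{2}}$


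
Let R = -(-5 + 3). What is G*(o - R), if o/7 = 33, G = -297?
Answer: -68013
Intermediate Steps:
o = 231 (o = 7*33 = 231)
R = 2 (R = -1*(-2) = 2)
G*(o - R) = -297*(231 - 1*2) = -297*(231 - 2) = -297*229 = -68013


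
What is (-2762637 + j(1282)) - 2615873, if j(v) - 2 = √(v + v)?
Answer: -5378508 + 2*√641 ≈ -5.3785e+6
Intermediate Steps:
j(v) = 2 + √2*√v (j(v) = 2 + √(v + v) = 2 + √(2*v) = 2 + √2*√v)
(-2762637 + j(1282)) - 2615873 = (-2762637 + (2 + √2*√1282)) - 2615873 = (-2762637 + (2 + 2*√641)) - 2615873 = (-2762635 + 2*√641) - 2615873 = -5378508 + 2*√641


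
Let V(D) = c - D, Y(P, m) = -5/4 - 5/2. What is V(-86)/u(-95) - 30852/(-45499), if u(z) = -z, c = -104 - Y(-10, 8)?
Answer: 480543/909980 ≈ 0.52808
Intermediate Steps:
Y(P, m) = -15/4 (Y(P, m) = -5*1/4 - 5*1/2 = -5/4 - 5/2 = -15/4)
c = -401/4 (c = -104 - 1*(-15/4) = -104 + 15/4 = -401/4 ≈ -100.25)
V(D) = -401/4 - D
V(-86)/u(-95) - 30852/(-45499) = (-401/4 - 1*(-86))/((-1*(-95))) - 30852/(-45499) = (-401/4 + 86)/95 - 30852*(-1/45499) = -57/4*1/95 + 30852/45499 = -3/20 + 30852/45499 = 480543/909980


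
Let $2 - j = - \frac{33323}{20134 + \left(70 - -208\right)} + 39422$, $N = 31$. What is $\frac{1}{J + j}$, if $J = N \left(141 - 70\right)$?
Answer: $- \frac{20412}{759680905} \approx -2.6869 \cdot 10^{-5}$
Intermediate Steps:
$J = 2201$ ($J = 31 \left(141 - 70\right) = 31 \cdot 71 = 2201$)
$j = - \frac{804607717}{20412}$ ($j = 2 - \left(- \frac{33323}{20134 + \left(70 - -208\right)} + 39422\right) = 2 - \left(- \frac{33323}{20134 + \left(70 + 208\right)} + 39422\right) = 2 - \left(- \frac{33323}{20134 + 278} + 39422\right) = 2 - \left(- \frac{33323}{20412} + 39422\right) = 2 - \frac{804648541}{20412} = - \frac{804607717}{20412} \approx -39418.0$)
$\frac{1}{J + j} = \frac{1}{2201 - \frac{804607717}{20412}} = \frac{1}{- \frac{759680905}{20412}} = - \frac{20412}{759680905}$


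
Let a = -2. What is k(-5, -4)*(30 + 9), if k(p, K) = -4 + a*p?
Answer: 234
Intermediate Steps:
k(p, K) = -4 - 2*p
k(-5, -4)*(30 + 9) = (-4 - 2*(-5))*(30 + 9) = (-4 + 10)*39 = 6*39 = 234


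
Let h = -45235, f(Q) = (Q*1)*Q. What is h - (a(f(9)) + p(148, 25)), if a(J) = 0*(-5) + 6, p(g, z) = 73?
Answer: -45314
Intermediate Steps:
f(Q) = Q² (f(Q) = Q*Q = Q²)
a(J) = 6 (a(J) = 0 + 6 = 6)
h - (a(f(9)) + p(148, 25)) = -45235 - (6 + 73) = -45235 - 1*79 = -45235 - 79 = -45314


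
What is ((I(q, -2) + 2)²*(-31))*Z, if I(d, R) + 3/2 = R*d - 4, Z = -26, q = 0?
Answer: 19747/2 ≈ 9873.5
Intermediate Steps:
I(d, R) = -11/2 + R*d (I(d, R) = -3/2 + (R*d - 4) = -3/2 + (-4 + R*d) = -11/2 + R*d)
((I(q, -2) + 2)²*(-31))*Z = (((-11/2 - 2*0) + 2)²*(-31))*(-26) = (((-11/2 + 0) + 2)²*(-31))*(-26) = ((-11/2 + 2)²*(-31))*(-26) = ((-7/2)²*(-31))*(-26) = ((49/4)*(-31))*(-26) = -1519/4*(-26) = 19747/2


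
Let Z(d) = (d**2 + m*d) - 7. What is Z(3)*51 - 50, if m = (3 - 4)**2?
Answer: 205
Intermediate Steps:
m = 1 (m = (-1)**2 = 1)
Z(d) = -7 + d + d**2 (Z(d) = (d**2 + 1*d) - 7 = (d**2 + d) - 7 = (d + d**2) - 7 = -7 + d + d**2)
Z(3)*51 - 50 = (-7 + 3 + 3**2)*51 - 50 = (-7 + 3 + 9)*51 - 50 = 5*51 - 50 = 255 - 50 = 205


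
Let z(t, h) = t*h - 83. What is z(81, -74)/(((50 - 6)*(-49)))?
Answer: 6077/2156 ≈ 2.8186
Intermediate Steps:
z(t, h) = -83 + h*t (z(t, h) = h*t - 83 = -83 + h*t)
z(81, -74)/(((50 - 6)*(-49))) = (-83 - 74*81)/(((50 - 6)*(-49))) = (-83 - 5994)/((44*(-49))) = -6077/(-2156) = -6077*(-1/2156) = 6077/2156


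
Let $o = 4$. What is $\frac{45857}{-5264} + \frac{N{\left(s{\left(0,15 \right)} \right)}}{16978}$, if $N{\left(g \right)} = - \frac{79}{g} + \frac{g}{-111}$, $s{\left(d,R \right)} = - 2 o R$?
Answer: $- \frac{1928999104}{221435565} \approx -8.7113$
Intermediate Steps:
$s{\left(d,R \right)} = - 8 R$ ($s{\left(d,R \right)} = \left(-2\right) 4 R = - 8 R$)
$N{\left(g \right)} = - \frac{79}{g} - \frac{g}{111}$ ($N{\left(g \right)} = - \frac{79}{g} + g \left(- \frac{1}{111}\right) = - \frac{79}{g} - \frac{g}{111}$)
$\frac{45857}{-5264} + \frac{N{\left(s{\left(0,15 \right)} \right)}}{16978} = \frac{45857}{-5264} + \frac{- \frac{79}{\left(-8\right) 15} - \frac{\left(-8\right) 15}{111}}{16978} = 45857 \left(- \frac{1}{5264}\right) + \left(- \frac{79}{-120} - - \frac{40}{37}\right) \frac{1}{16978} = - \frac{6551}{752} + \left(\left(-79\right) \left(- \frac{1}{120}\right) + \frac{40}{37}\right) \frac{1}{16978} = - \frac{6551}{752} + \left(\frac{79}{120} + \frac{40}{37}\right) \frac{1}{16978} = - \frac{6551}{752} + \frac{7723}{4440} \cdot \frac{1}{16978} = - \frac{6551}{752} + \frac{7723}{75382320} = - \frac{1928999104}{221435565}$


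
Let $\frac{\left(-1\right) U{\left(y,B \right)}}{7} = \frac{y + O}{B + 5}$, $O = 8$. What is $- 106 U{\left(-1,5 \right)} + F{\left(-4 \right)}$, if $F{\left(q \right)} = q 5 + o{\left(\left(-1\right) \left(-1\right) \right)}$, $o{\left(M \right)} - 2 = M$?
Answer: $\frac{2512}{5} \approx 502.4$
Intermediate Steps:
$o{\left(M \right)} = 2 + M$
$U{\left(y,B \right)} = - \frac{7 \left(8 + y\right)}{5 + B}$ ($U{\left(y,B \right)} = - 7 \frac{y + 8}{B + 5} = - 7 \frac{8 + y}{5 + B} = - \frac{7 \left(8 + y\right)}{5 + B}$)
$F{\left(q \right)} = 3 + 5 q$ ($F{\left(q \right)} = q 5 + \left(2 - -1\right) = 5 q + \left(2 + 1\right) = 5 q + 3 = 3 + 5 q$)
$- 106 U{\left(-1,5 \right)} + F{\left(-4 \right)} = - 106 \frac{7 \left(-8 - -1\right)}{5 + 5} + \left(3 + 5 \left(-4\right)\right) = - 106 \frac{7 \left(-8 + 1\right)}{10} + \left(3 - 20\right) = - 106 \cdot 7 \cdot \frac{1}{10} \left(-7\right) - 17 = \left(-106\right) \left(- \frac{49}{10}\right) - 17 = \frac{2597}{5} - 17 = \frac{2512}{5}$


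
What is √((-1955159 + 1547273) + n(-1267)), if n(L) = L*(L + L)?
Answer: 2*√700673 ≈ 1674.1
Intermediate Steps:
n(L) = 2*L² (n(L) = L*(2*L) = 2*L²)
√((-1955159 + 1547273) + n(-1267)) = √((-1955159 + 1547273) + 2*(-1267)²) = √(-407886 + 2*1605289) = √(-407886 + 3210578) = √2802692 = 2*√700673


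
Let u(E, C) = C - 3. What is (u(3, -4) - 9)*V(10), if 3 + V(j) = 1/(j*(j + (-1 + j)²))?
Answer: 21832/455 ≈ 47.982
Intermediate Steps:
u(E, C) = -3 + C
V(j) = -3 + 1/(j*(j + (-1 + j)²))
(u(3, -4) - 9)*V(10) = ((-3 - 4) - 9)*((1 - 3*10² - 3*10*(-1 + 10)²)/(10*(10 + (-1 + 10)²))) = (-7 - 9)*((1 - 3*100 - 3*10*9²)/(10*(10 + 9²))) = -8*(1 - 300 - 3*10*81)/(5*(10 + 81)) = -8*(1 - 300 - 2430)/(5*91) = -8*(-2729)/(5*91) = -16*(-2729/910) = 21832/455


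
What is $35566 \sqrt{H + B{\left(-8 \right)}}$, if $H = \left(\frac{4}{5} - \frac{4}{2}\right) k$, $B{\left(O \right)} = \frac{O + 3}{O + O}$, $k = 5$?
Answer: $\frac{17783 i \sqrt{91}}{2} \approx 84820.0 i$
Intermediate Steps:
$B{\left(O \right)} = \frac{3 + O}{2 O}$
$H = -6$ ($H = \left(\frac{4}{5} - \frac{4}{2}\right) 5 = \left(4 \cdot \frac{1}{5} - 2\right) 5 = \left(\frac{4}{5} - 2\right) 5 = \left(- \frac{6}{5}\right) 5 = -6$)
$35566 \sqrt{H + B{\left(-8 \right)}} = 35566 \sqrt{-6 + \frac{3 - 8}{2 \left(-8\right)}} = 35566 \sqrt{-6 + \frac{1}{2} \left(- \frac{1}{8}\right) \left(-5\right)} = 35566 \sqrt{-6 + \frac{5}{16}} = 35566 \sqrt{- \frac{91}{16}} = 35566 \frac{i \sqrt{91}}{4} = \frac{17783 i \sqrt{91}}{2}$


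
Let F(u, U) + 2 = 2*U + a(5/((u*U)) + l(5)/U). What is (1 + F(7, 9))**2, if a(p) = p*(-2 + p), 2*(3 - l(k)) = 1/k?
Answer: 42152932815841/157529610000 ≈ 267.59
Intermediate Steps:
l(k) = 3 - 1/(2*k)
F(u, U) = -2 + 2*U + (29/(10*U) + 5/(U*u))*(-2 + 29/(10*U) + 5/(U*u)) (F(u, U) = -2 + (2*U + (5/((u*U)) + (3 - 1/2/5)/U)*(-2 + (5/((u*U)) + (3 - 1/2/5)/U))) = -2 + (2*U + (5/((U*u)) + (3 - 1/2*1/5)/U)*(-2 + (5/((U*u)) + (3 - 1/2*1/5)/U))) = -2 + (2*U + (5*(1/(U*u)) + (3 - 1/10)/U)*(-2 + (5*(1/(U*u)) + (3 - 1/10)/U))) = -2 + (2*U + (5/(U*u) + 29/(10*U))*(-2 + (5/(U*u) + 29/(10*U)))) = -2 + (2*U + (29/(10*U) + 5/(U*u))*(-2 + (29/(10*U) + 5/(U*u)))) = -2 + (2*U + (29/(10*U) + 5/(U*u))*(-2 + 29/(10*U) + 5/(U*u))) = -2 + 2*U + (29/(10*U) + 5/(U*u))*(-2 + 29/(10*U) + 5/(U*u)))
(1 + F(7, 9))**2 = (1 + (1/100)*(-(50 + 29*7)*(-50 - 29*7 + 20*9*7) + 200*9**2*7**2*(-1 + 9))/(9**2*7**2))**2 = (1 + (1/100)*(1/81)*(1/49)*(-(50 + 203)*(-50 - 203 + 1260) + 200*81*49*8))**2 = (1 + (1/100)*(1/81)*(1/49)*(-1*253*1007 + 6350400))**2 = (1 + (1/100)*(1/81)*(1/49)*(-254771 + 6350400))**2 = (1 + (1/100)*(1/81)*(1/49)*6095629)**2 = (1 + 6095629/396900)**2 = (6492529/396900)**2 = 42152932815841/157529610000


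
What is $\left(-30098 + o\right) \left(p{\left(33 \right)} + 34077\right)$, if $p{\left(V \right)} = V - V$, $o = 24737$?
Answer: $-182686797$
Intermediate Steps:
$p{\left(V \right)} = 0$
$\left(-30098 + o\right) \left(p{\left(33 \right)} + 34077\right) = \left(-30098 + 24737\right) \left(0 + 34077\right) = \left(-5361\right) 34077 = -182686797$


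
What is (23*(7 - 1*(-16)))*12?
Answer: 6348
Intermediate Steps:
(23*(7 - 1*(-16)))*12 = (23*(7 + 16))*12 = (23*23)*12 = 529*12 = 6348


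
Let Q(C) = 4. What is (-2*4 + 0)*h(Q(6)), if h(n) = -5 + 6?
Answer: -8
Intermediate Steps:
h(n) = 1
(-2*4 + 0)*h(Q(6)) = (-2*4 + 0)*1 = (-8 + 0)*1 = -8*1 = -8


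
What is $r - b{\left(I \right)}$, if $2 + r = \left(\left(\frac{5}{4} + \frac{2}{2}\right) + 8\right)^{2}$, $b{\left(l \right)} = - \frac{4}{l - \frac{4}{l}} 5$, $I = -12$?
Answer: $\frac{11351}{112} \approx 101.35$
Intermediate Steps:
$b{\left(l \right)} = - \frac{20}{l - \frac{4}{l}}$
$r = \frac{1649}{16}$ ($r = -2 + \left(\left(\frac{5}{4} + \frac{2}{2}\right) + 8\right)^{2} = -2 + \left(\left(5 \cdot \frac{1}{4} + 2 \cdot \frac{1}{2}\right) + 8\right)^{2} = -2 + \left(\left(\frac{5}{4} + 1\right) + 8\right)^{2} = -2 + \left(\frac{9}{4} + 8\right)^{2} = -2 + \left(\frac{41}{4}\right)^{2} = -2 + \frac{1681}{16} = \frac{1649}{16} \approx 103.06$)
$r - b{\left(I \right)} = \frac{1649}{16} - \left(-20\right) \left(-12\right) \frac{1}{-4 + \left(-12\right)^{2}} = \frac{1649}{16} - \left(-20\right) \left(-12\right) \frac{1}{-4 + 144} = \frac{1649}{16} - \left(-20\right) \left(-12\right) \frac{1}{140} = \frac{1649}{16} - \frac{12}{7} = \frac{11351}{112}$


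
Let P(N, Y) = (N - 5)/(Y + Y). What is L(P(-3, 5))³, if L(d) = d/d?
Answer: 1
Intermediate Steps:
P(N, Y) = (-5 + N)/(2*Y) (P(N, Y) = (-5 + N)/((2*Y)) = (-5 + N)*(1/(2*Y)) = (-5 + N)/(2*Y))
L(d) = 1
L(P(-3, 5))³ = 1³ = 1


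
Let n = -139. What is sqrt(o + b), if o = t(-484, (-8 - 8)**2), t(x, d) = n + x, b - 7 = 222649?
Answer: sqrt(222033) ≈ 471.20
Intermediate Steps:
b = 222656 (b = 7 + 222649 = 222656)
t(x, d) = -139 + x
o = -623 (o = -139 - 484 = -623)
sqrt(o + b) = sqrt(-623 + 222656) = sqrt(222033)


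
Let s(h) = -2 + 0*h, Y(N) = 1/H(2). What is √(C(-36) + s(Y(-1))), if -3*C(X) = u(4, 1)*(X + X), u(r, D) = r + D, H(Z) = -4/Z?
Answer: √118 ≈ 10.863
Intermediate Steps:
u(r, D) = D + r
C(X) = -10*X/3 (C(X) = -(1 + 4)*(X + X)/3 = -5*2*X/3 = -10*X/3)
Y(N) = -½ (Y(N) = 1/(-4/2) = 1/(-4*½) = 1/(-2) = -½)
s(h) = -2 (s(h) = -2 + 0 = -2)
√(C(-36) + s(Y(-1))) = √(-10/3*(-36) - 2) = √(120 - 2) = √118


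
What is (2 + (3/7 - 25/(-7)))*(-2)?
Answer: -12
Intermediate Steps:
(2 + (3/7 - 25/(-7)))*(-2) = (2 + (3*(⅐) - 25*(-⅐)))*(-2) = (2 + (3/7 + 25/7))*(-2) = (2 + 4)*(-2) = 6*(-2) = -12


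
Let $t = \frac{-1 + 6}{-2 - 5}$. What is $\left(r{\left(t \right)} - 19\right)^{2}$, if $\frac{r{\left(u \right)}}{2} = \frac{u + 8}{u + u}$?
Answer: $\frac{21316}{25} \approx 852.64$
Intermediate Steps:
$t = - \frac{5}{7}$ ($t = \frac{5}{-7} = 5 \left(- \frac{1}{7}\right) = - \frac{5}{7} \approx -0.71429$)
$r{\left(u \right)} = \frac{8 + u}{u}$ ($r{\left(u \right)} = 2 \frac{u + 8}{u + u} = 2 \frac{8 + u}{2 u} = \frac{8 + u}{u}$)
$\left(r{\left(t \right)} - 19\right)^{2} = \left(\frac{8 - \frac{5}{7}}{- \frac{5}{7}} - 19\right)^{2} = \left(\left(- \frac{7}{5}\right) \frac{51}{7} - 19\right)^{2} = \left(- \frac{51}{5} - 19\right)^{2} = \left(- \frac{146}{5}\right)^{2} = \frac{21316}{25}$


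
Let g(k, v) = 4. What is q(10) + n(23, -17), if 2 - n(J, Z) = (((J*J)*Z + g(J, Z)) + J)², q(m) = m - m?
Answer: -80389154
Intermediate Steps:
q(m) = 0
n(J, Z) = 2 - (4 + J + Z*J²)² (n(J, Z) = 2 - (((J*J)*Z + 4) + J)² = 2 - ((J²*Z + 4) + J)² = 2 - ((Z*J² + 4) + J)² = 2 - ((4 + Z*J²) + J)² = 2 - (4 + J + Z*J²)²)
q(10) + n(23, -17) = 0 + (2 - (4 + 23 - 17*23²)²) = 0 + (2 - (4 + 23 - 17*529)²) = 0 + (2 - (4 + 23 - 8993)²) = 0 + (2 - 1*(-8966)²) = 0 + (2 - 1*80389156) = 0 + (2 - 80389156) = 0 - 80389154 = -80389154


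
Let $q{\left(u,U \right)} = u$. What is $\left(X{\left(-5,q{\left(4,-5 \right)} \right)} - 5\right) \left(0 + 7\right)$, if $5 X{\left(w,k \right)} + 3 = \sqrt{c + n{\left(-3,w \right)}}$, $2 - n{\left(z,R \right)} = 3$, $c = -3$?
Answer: $- \frac{196}{5} + \frac{14 i}{5} \approx -39.2 + 2.8 i$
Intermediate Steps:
$n{\left(z,R \right)} = -1$ ($n{\left(z,R \right)} = 2 - 3 = -1$)
$X{\left(w,k \right)} = - \frac{3}{5} + \frac{2 i}{5}$ ($X{\left(w,k \right)} = - \frac{3}{5} + \frac{\sqrt{-3 - 1}}{5} = - \frac{3}{5} + \frac{\sqrt{-4}}{5} = - \frac{3}{5} + \frac{2 i}{5}$)
$\left(X{\left(-5,q{\left(4,-5 \right)} \right)} - 5\right) \left(0 + 7\right) = \left(\left(- \frac{3}{5} + \frac{2 i}{5}\right) - 5\right) \left(0 + 7\right) = \left(- \frac{28}{5} + \frac{2 i}{5}\right) 7 = - \frac{196}{5} + \frac{14 i}{5}$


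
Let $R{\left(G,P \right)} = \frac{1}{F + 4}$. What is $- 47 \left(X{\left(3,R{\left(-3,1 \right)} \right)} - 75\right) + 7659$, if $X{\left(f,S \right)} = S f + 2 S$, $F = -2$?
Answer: $\frac{22133}{2} \approx 11067.0$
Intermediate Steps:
$R{\left(G,P \right)} = \frac{1}{2}$ ($R{\left(G,P \right)} = \frac{1}{-2 + 4} = \frac{1}{2}$)
$X{\left(f,S \right)} = 2 S + S f$
$- 47 \left(X{\left(3,R{\left(-3,1 \right)} \right)} - 75\right) + 7659 = - 47 \left(\frac{2 + 3}{2} - 75\right) + 7659 = - 47 \left(\frac{1}{2} \cdot 5 - 75\right) + 7659 = - 47 \left(\frac{5}{2} - 75\right) + 7659 = \left(-47\right) \left(- \frac{145}{2}\right) + 7659 = \frac{6815}{2} + 7659 = \frac{22133}{2}$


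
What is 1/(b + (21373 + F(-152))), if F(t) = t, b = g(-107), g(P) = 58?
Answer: 1/21279 ≈ 4.6995e-5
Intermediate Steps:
b = 58
1/(b + (21373 + F(-152))) = 1/(58 + (21373 - 152)) = 1/(58 + 21221) = 1/21279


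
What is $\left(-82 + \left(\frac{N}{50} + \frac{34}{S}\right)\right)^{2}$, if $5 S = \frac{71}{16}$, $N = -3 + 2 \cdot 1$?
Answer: $\frac{24078039241}{12602500} \approx 1910.6$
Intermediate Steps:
$N = -1$ ($N = -3 + 2 = -1$)
$S = \frac{71}{80}$ ($S = \frac{71 \cdot \frac{1}{16}}{5} = \frac{1}{5} \cdot \frac{71}{16} = \frac{71}{80} \approx 0.8875$)
$\left(-82 + \left(\frac{N}{50} + \frac{34}{S}\right)\right)^{2} = \left(-82 + \left(- \frac{1}{50} + \frac{34}{\frac{71}{80}}\right)\right)^{2} = \left(-82 + \left(\left(-1\right) \frac{1}{50} + 34 \cdot \frac{80}{71}\right)\right)^{2} = \left(-82 + \left(- \frac{1}{50} + \frac{2720}{71}\right)\right)^{2} = \left(-82 + \frac{135929}{3550}\right)^{2} = \left(- \frac{155171}{3550}\right)^{2} = \frac{24078039241}{12602500}$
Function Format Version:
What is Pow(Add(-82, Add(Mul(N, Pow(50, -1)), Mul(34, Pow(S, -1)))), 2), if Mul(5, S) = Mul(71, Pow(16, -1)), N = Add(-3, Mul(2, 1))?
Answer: Rational(24078039241, 12602500) ≈ 1910.6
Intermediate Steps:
N = -1 (N = Add(-3, 2) = -1)
S = Rational(71, 80) (S = Mul(Rational(1, 5), Mul(71, Pow(16, -1))) = Mul(Rational(1, 5), Mul(71, Rational(1, 16))) = Mul(Rational(1, 5), Rational(71, 16)) = Rational(71, 80) ≈ 0.88750)
Pow(Add(-82, Add(Mul(N, Pow(50, -1)), Mul(34, Pow(S, -1)))), 2) = Pow(Add(-82, Add(Mul(-1, Pow(50, -1)), Mul(34, Pow(Rational(71, 80), -1)))), 2) = Pow(Add(-82, Add(Mul(-1, Rational(1, 50)), Mul(34, Rational(80, 71)))), 2) = Pow(Add(-82, Add(Rational(-1, 50), Rational(2720, 71))), 2) = Pow(Add(-82, Rational(135929, 3550)), 2) = Pow(Rational(-155171, 3550), 2) = Rational(24078039241, 12602500)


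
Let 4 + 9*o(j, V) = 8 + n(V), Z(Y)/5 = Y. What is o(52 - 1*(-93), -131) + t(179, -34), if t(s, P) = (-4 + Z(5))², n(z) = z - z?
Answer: 3973/9 ≈ 441.44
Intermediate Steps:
n(z) = 0
Z(Y) = 5*Y
t(s, P) = 441 (t(s, P) = (-4 + 5*5)² = (-4 + 25)² = 21² = 441)
o(j, V) = 4/9 (o(j, V) = -4/9 + (8 + 0)/9 = -4/9 + (⅑)*8 = -4/9 + 8/9 = 4/9)
o(52 - 1*(-93), -131) + t(179, -34) = 4/9 + 441 = 3973/9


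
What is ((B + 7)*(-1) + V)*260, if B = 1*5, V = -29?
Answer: -10660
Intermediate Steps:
B = 5
((B + 7)*(-1) + V)*260 = ((5 + 7)*(-1) - 29)*260 = (12*(-1) - 29)*260 = (-12 - 29)*260 = -41*260 = -10660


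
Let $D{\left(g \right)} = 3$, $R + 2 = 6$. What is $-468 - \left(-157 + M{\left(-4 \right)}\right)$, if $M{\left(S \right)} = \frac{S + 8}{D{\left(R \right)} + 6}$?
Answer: $- \frac{2803}{9} \approx -311.44$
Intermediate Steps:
$R = 4$ ($R = -2 + 6 = 4$)
$M{\left(S \right)} = \frac{8}{9} + \frac{S}{9}$ ($M{\left(S \right)} = \frac{S + 8}{3 + 6} = \frac{8 + S}{9} = \left(8 + S\right) \frac{1}{9} = \frac{8}{9} + \frac{S}{9}$)
$-468 - \left(-157 + M{\left(-4 \right)}\right) = -468 + \left(157 - \left(\frac{8}{9} + \frac{1}{9} \left(-4\right)\right)\right) = -468 + \left(157 - \left(\frac{8}{9} - \frac{4}{9}\right)\right) = -468 + \left(157 - \frac{4}{9}\right) = -468 + \frac{1409}{9} = - \frac{2803}{9}$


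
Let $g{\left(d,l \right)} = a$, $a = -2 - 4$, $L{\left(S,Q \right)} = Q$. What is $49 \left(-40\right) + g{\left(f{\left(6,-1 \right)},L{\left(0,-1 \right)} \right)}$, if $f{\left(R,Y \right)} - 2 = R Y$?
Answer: $-1966$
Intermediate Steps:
$f{\left(R,Y \right)} = 2 + R Y$
$a = -6$ ($a = -2 - 4 = -6$)
$g{\left(d,l \right)} = -6$
$49 \left(-40\right) + g{\left(f{\left(6,-1 \right)},L{\left(0,-1 \right)} \right)} = 49 \left(-40\right) - 6 = -1960 - 6 = -1966$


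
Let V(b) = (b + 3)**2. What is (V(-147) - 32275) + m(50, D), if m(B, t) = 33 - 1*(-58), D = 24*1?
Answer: -11448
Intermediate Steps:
V(b) = (3 + b)**2
D = 24
m(B, t) = 91 (m(B, t) = 33 + 58 = 91)
(V(-147) - 32275) + m(50, D) = ((3 - 147)**2 - 32275) + 91 = ((-144)**2 - 32275) + 91 = (20736 - 32275) + 91 = -11539 + 91 = -11448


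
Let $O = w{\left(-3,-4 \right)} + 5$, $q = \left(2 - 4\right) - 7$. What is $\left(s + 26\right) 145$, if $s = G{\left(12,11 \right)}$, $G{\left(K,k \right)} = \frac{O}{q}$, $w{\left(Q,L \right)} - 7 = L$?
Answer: $\frac{32770}{9} \approx 3641.1$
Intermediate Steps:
$w{\left(Q,L \right)} = 7 + L$
$q = -9$ ($q = \left(2 - 4\right) - 7 = -2 - 7 = -9$)
$O = 8$ ($O = \left(7 - 4\right) + 5 = 3 + 5 = 8$)
$G{\left(K,k \right)} = - \frac{8}{9}$ ($G{\left(K,k \right)} = \frac{8}{-9} = 8 \left(- \frac{1}{9}\right) = - \frac{8}{9}$)
$s = - \frac{8}{9} \approx -0.88889$
$\left(s + 26\right) 145 = \left(- \frac{8}{9} + 26\right) 145 = \frac{226}{9} \cdot 145 = \frac{32770}{9}$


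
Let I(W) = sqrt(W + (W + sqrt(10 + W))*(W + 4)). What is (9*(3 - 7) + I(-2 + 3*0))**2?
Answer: (-36 + I*sqrt(2)*sqrt(3 - 2*sqrt(2)))**2 ≈ 1295.7 - 42.177*I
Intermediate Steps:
I(W) = sqrt(W + (4 + W)*(W + sqrt(10 + W))) (I(W) = sqrt(W + (W + sqrt(10 + W))*(4 + W)) = sqrt(W + (4 + W)*(W + sqrt(10 + W))))
(9*(3 - 7) + I(-2 + 3*0))**2 = (9*(3 - 7) + sqrt((-2 + 3*0)**2 + 4*sqrt(10 + (-2 + 3*0)) + 5*(-2 + 3*0) + (-2 + 3*0)*sqrt(10 + (-2 + 3*0))))**2 = (9*(-4) + sqrt((-2 + 0)**2 + 4*sqrt(10 + (-2 + 0)) + 5*(-2 + 0) + (-2 + 0)*sqrt(10 + (-2 + 0))))**2 = (-36 + sqrt((-2)**2 + 4*sqrt(10 - 2) + 5*(-2) - 2*sqrt(10 - 2)))**2 = (-36 + sqrt(4 + 4*sqrt(8) - 10 - 4*sqrt(2)))**2 = (-36 + sqrt(4 + 4*(2*sqrt(2)) - 10 - 4*sqrt(2)))**2 = (-36 + sqrt(4 + 8*sqrt(2) - 10 - 4*sqrt(2)))**2 = (-36 + sqrt(-6 + 4*sqrt(2)))**2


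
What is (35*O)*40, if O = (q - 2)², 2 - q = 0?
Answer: 0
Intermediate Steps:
q = 2 (q = 2 - 1*0 = 2 + 0 = 2)
O = 0 (O = (2 - 2)² = 0² = 0)
(35*O)*40 = (35*0)*40 = 0*40 = 0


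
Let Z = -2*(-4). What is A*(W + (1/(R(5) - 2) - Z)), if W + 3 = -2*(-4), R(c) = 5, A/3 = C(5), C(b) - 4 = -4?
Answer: 0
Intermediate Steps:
C(b) = 0 (C(b) = 4 - 4 = 0)
A = 0 (A = 3*0 = 0)
Z = 8 (Z = -1*(-8) = 8)
W = 5 (W = -3 - 2*(-4) = -3 + 8 = 5)
A*(W + (1/(R(5) - 2) - Z)) = 0*(5 + (1/(5 - 2) - 1*8)) = 0*(5 + (1/3 - 8)) = 0*(5 + (⅓ - 8)) = 0*(5 - 23/3) = 0*(-8/3) = 0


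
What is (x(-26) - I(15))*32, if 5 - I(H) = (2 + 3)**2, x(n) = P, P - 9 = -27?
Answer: 64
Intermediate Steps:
P = -18 (P = 9 - 27 = -18)
x(n) = -18
I(H) = -20 (I(H) = 5 - (2 + 3)**2 = 5 - 1*5**2 = 5 - 1*25 = 5 - 25 = -20)
(x(-26) - I(15))*32 = (-18 - 1*(-20))*32 = (-18 + 20)*32 = 2*32 = 64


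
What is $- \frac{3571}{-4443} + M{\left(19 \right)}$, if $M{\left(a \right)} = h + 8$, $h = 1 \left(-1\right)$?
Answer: $\frac{34672}{4443} \approx 7.8037$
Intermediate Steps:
$h = -1$
$M{\left(a \right)} = 7$ ($M{\left(a \right)} = -1 + 8 = 7$)
$- \frac{3571}{-4443} + M{\left(19 \right)} = - \frac{3571}{-4443} + 7 = \left(-3571\right) \left(- \frac{1}{4443}\right) + 7 = \frac{3571}{4443} + 7 = \frac{34672}{4443}$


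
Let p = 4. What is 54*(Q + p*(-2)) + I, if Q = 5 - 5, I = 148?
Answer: -284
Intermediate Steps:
Q = 0
54*(Q + p*(-2)) + I = 54*(0 + 4*(-2)) + 148 = 54*(0 - 8) + 148 = 54*(-8) + 148 = -432 + 148 = -284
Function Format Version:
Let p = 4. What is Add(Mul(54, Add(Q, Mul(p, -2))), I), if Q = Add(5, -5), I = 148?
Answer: -284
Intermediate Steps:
Q = 0
Add(Mul(54, Add(Q, Mul(p, -2))), I) = Add(Mul(54, Add(0, Mul(4, -2))), 148) = Add(Mul(54, Add(0, -8)), 148) = Add(Mul(54, -8), 148) = Add(-432, 148) = -284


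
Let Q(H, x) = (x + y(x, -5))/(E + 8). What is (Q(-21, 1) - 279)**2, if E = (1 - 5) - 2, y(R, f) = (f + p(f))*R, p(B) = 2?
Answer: 78400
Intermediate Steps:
y(R, f) = R*(2 + f) (y(R, f) = (f + 2)*R = (2 + f)*R = R*(2 + f))
E = -6 (E = -4 - 2 = -6)
Q(H, x) = -x (Q(H, x) = (x + x*(2 - 5))/(-6 + 8) = (x + x*(-3))/2 = (x - 3*x)*(1/2) = -2*x*(1/2) = -x)
(Q(-21, 1) - 279)**2 = (-1*1 - 279)**2 = (-1 - 279)**2 = (-280)**2 = 78400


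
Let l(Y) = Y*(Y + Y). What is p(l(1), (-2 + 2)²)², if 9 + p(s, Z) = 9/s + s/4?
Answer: 16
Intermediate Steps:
l(Y) = 2*Y² (l(Y) = Y*(2*Y) = 2*Y²)
p(s, Z) = -9 + 9/s + s/4 (p(s, Z) = -9 + (9/s + s/4) = -9 + 9/s + s/4)
p(l(1), (-2 + 2)²)² = (-9 + 9/((2*1²)) + (2*1²)/4)² = (-9 + 9/((2*1)) + (2*1)/4)² = (-9 + 9/2 + (¼)*2)² = (-9 + 9*(½) + ½)² = (-9 + 9/2 + ½)² = (-4)² = 16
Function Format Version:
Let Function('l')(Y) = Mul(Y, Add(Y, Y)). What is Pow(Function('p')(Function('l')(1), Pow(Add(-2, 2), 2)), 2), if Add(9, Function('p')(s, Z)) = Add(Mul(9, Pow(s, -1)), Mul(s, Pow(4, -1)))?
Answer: 16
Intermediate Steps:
Function('l')(Y) = Mul(2, Pow(Y, 2)) (Function('l')(Y) = Mul(Y, Mul(2, Y)) = Mul(2, Pow(Y, 2)))
Function('p')(s, Z) = Add(-9, Mul(9, Pow(s, -1)), Mul(Rational(1, 4), s)) (Function('p')(s, Z) = Add(-9, Add(Mul(9, Pow(s, -1)), Mul(s, Pow(4, -1)))) = Add(-9, Add(Mul(9, Pow(s, -1)), Mul(s, Rational(1, 4)))) = Add(-9, Add(Mul(9, Pow(s, -1)), Mul(Rational(1, 4), s))) = Add(-9, Mul(9, Pow(s, -1)), Mul(Rational(1, 4), s)))
Pow(Function('p')(Function('l')(1), Pow(Add(-2, 2), 2)), 2) = Pow(Add(-9, Mul(9, Pow(Mul(2, Pow(1, 2)), -1)), Mul(Rational(1, 4), Mul(2, Pow(1, 2)))), 2) = Pow(Add(-9, Mul(9, Pow(Mul(2, 1), -1)), Mul(Rational(1, 4), Mul(2, 1))), 2) = Pow(Add(-9, Mul(9, Pow(2, -1)), Mul(Rational(1, 4), 2)), 2) = Pow(Add(-9, Mul(9, Rational(1, 2)), Rational(1, 2)), 2) = Pow(Add(-9, Rational(9, 2), Rational(1, 2)), 2) = Pow(-4, 2) = 16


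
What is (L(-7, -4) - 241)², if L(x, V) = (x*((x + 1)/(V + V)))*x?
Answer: 667489/16 ≈ 41718.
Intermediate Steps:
L(x, V) = x²*(1 + x)/(2*V) (L(x, V) = (x*((1 + x)/((2*V))))*x = (x*((1 + x)*(1/(2*V))))*x = (x*((1 + x)/(2*V)))*x = (x*(1 + x)/(2*V))*x = x²*(1 + x)/(2*V))
(L(-7, -4) - 241)² = ((½)*(-7)²*(1 - 7)/(-4) - 241)² = ((½)*(-¼)*49*(-6) - 241)² = (147/4 - 241)² = (-817/4)² = 667489/16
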